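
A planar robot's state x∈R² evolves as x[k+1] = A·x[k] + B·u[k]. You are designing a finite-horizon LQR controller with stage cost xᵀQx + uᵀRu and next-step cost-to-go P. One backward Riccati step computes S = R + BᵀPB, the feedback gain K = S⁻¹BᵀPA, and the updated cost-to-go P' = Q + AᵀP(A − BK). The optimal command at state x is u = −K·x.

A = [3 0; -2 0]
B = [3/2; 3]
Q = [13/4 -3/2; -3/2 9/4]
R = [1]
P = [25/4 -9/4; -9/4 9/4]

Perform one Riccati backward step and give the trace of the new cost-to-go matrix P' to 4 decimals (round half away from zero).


BᵀP = [2.6250 3.3750]
S = R + BᵀPB = [1] + [14.0625] = [15.0625]
BᵀPA = [1.1250 0.0000]
K = S⁻¹·BᵀPA = [0.0747 0.0000]
A−BK = [2.8880 0.0000; -2.2241 0.0000]
AᵀP(A−BK) = [92.1660 0.0000; 0.0000 0.0000]
P' = Q + AᵀP(A−BK) = [95.4160 -1.5000; -1.5000 2.2500]
tr(P') = 97.6660

97.6660


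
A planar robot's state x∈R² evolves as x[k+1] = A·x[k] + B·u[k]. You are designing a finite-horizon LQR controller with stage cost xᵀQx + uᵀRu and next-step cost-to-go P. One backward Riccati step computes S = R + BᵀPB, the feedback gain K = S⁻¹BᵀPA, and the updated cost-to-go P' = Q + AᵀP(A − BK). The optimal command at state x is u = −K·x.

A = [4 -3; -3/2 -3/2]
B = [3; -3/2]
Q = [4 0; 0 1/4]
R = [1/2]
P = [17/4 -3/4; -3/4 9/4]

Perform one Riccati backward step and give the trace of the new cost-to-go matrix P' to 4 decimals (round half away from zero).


20.2413

BᵀP = [13.8750 -5.6250]
S = R + BᵀPB = [1/2] + [50.0625] = [50.5625]
BᵀPA = [63.9375 -33.1875]
K = S⁻¹·BᵀPA = [1.2645 -0.6564]
A−BK = [0.2064 -1.0309; 0.3968 -2.4845]
AᵀP(A−BK) = [1.2120 -2.8461; -2.8461 14.7794]
P' = Q + AᵀP(A−BK) = [5.2120 -2.8461; -2.8461 15.0294]
tr(P') = 20.2413


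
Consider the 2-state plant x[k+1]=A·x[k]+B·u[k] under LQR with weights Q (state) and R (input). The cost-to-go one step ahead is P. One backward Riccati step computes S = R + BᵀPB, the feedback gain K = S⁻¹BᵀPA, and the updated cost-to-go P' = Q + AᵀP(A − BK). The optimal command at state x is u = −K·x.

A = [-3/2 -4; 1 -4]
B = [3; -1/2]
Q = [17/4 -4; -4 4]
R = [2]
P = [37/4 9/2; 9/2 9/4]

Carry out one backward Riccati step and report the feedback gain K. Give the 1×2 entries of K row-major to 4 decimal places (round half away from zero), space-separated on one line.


-0.3578 -2.0951

BᵀP = [25.5000 12.3750]
S = R + BᵀPB = [2] + [70.3125] = [72.3125]
BᵀPA = [-25.8750 -151.5000]
K = S⁻¹·BᵀPA = [-0.3578 -2.0951]
A−BK = [-0.4265 2.2852; 0.8211 -5.0475]
AᵀP(A−BK) = [0.3039 1.2900; 1.2900 10.5964]
P' = Q + AᵀP(A−BK) = [4.5539 -2.7100; -2.7100 14.5964]
tr(P') = 19.1502


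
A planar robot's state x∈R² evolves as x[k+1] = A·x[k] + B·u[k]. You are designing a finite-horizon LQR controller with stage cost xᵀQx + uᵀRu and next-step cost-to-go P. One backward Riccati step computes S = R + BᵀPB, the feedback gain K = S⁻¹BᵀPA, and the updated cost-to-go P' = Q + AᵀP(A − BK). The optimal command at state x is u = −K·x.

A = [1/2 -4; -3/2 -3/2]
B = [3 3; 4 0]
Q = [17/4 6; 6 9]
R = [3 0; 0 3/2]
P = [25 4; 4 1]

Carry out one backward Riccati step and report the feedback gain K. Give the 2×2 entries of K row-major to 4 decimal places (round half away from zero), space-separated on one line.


BᵀP = [91.0000 16.0000; 75.0000 12.0000]
S = R + BᵀPB = [3 0; 0 3/2] + [337.0000 273.0000; 273.0000 225.0000] = [340.0000 273.0000; 273.0000 226.5000]
BᵀPA = [21.5000 -388.0000; 19.5000 -318.0000]
K = S⁻¹·BᵀPA = [-0.1829 -0.4305; 0.3065 -0.8851]
A−BK = [0.1291 -0.0532; -0.7684 0.2219]
AᵀP(A−BK) = [0.4548 -0.2349; -0.2349 1.7567]
P' = Q + AᵀP(A−BK) = [4.7048 5.7651; 5.7651 10.7567]
tr(P') = 15.4615

-0.1829 -0.4305 0.3065 -0.8851


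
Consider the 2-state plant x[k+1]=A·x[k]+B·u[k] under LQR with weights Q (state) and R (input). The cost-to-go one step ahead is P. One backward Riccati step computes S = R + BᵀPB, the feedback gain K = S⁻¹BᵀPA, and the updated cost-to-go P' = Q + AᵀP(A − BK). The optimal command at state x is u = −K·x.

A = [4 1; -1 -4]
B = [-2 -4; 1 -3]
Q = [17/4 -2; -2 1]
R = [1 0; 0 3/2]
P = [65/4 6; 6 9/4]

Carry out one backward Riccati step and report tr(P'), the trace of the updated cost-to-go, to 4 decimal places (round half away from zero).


BᵀP = [-26.5000 -9.7500; -83.0000 -30.7500]
S = R + BᵀPB = [1 0; 0 3/2] + [43.2500 135.2500; 135.2500 424.2500] = [44.2500 135.2500; 135.2500 425.7500]
BᵀPA = [-96.2500 12.5000; -301.2500 40.0000]
K = S⁻¹·BᵀPA = [-0.4286 -0.1611; -0.5714 0.1451]
A−BK = [0.8571 1.2583; -2.2857 -3.4034]
AᵀP(A−BK) = [0.8571 0.2143; 0.2143 0.4586]
P' = Q + AᵀP(A−BK) = [5.1071 -1.7857; -1.7857 1.4586]
tr(P') = 6.5657

6.5657


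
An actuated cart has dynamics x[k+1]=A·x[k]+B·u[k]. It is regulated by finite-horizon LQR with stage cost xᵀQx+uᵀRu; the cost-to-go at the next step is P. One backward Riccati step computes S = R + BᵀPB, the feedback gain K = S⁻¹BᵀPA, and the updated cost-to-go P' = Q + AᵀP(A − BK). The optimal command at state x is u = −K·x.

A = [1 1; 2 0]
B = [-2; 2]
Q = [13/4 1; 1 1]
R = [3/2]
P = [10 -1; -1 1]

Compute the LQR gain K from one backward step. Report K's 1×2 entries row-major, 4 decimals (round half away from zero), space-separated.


-0.2617 -0.4112

BᵀP = [-22.0000 4.0000]
S = R + BᵀPB = [3/2] + [52.0000] = [53.5000]
BᵀPA = [-14.0000 -22.0000]
K = S⁻¹·BᵀPA = [-0.2617 -0.4112]
A−BK = [0.4766 0.1776; 2.5234 0.8224]
AᵀP(A−BK) = [6.3364 2.2430; 2.2430 0.9533]
P' = Q + AᵀP(A−BK) = [9.5864 3.2430; 3.2430 1.9533]
tr(P') = 11.5397


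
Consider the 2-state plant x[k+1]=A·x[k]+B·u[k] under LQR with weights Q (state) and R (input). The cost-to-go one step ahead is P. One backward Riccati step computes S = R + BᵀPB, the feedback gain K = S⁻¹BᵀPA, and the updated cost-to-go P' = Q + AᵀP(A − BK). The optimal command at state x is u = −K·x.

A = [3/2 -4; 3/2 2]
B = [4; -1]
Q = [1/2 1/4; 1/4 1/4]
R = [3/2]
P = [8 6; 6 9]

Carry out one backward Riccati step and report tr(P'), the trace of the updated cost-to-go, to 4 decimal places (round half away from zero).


31.6989

BᵀP = [26.0000 15.0000]
S = R + BᵀPB = [3/2] + [89.0000] = [90.5000]
BᵀPA = [61.5000 -74.0000]
K = S⁻¹·BᵀPA = [0.6796 -0.8177]
A−BK = [-1.2182 -0.7293; 2.1796 1.1823]
AᵀP(A−BK) = [23.4572 11.2873; 11.2873 7.4917]
P' = Q + AᵀP(A−BK) = [23.9572 11.5373; 11.5373 7.7417]
tr(P') = 31.6989


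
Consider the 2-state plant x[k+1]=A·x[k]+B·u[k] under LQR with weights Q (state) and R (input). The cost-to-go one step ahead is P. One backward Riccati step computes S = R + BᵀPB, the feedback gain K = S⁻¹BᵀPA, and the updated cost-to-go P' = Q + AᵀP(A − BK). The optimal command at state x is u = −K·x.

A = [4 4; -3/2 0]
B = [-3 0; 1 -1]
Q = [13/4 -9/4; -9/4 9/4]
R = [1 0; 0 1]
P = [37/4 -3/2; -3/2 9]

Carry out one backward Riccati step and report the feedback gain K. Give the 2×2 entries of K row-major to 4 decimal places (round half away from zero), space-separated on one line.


-1.3201 -1.2960 0.1678 -1.1497

BᵀP = [-29.2500 13.5000; 1.5000 -9.0000]
S = R + BᵀPB = [1 0; 0 1] + [101.2500 -13.5000; -13.5000 9.0000] = [102.2500 -13.5000; -13.5000 10.0000]
BᵀPA = [-137.2500 -117.0000; 19.5000 6.0000]
K = S⁻¹·BᵀPA = [-1.3201 -1.2960; 0.1678 -1.1497]
A−BK = [0.0396 0.1119; -0.0120 0.1464]
AᵀP(A−BK) = [1.7882 1.5364; 1.5364 3.2609]
P' = Q + AᵀP(A−BK) = [5.0382 -0.7136; -0.7136 5.5109]
tr(P') = 10.5491


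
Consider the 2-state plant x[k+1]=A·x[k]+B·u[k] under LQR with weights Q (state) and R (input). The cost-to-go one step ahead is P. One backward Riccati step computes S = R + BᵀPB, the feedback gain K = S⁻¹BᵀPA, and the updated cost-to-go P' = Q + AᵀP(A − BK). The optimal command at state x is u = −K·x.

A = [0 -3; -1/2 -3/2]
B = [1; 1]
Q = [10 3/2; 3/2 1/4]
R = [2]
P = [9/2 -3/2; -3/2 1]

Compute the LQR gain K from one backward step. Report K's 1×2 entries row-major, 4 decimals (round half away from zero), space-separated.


BᵀP = [3.0000 -0.5000]
S = R + BᵀPB = [2] + [2.5000] = [4.5000]
BᵀPA = [0.2500 -8.2500]
K = S⁻¹·BᵀPA = [0.0556 -1.8333]
A−BK = [-0.0556 -1.1667; -0.5556 0.3333]
AᵀP(A−BK) = [0.2361 -1.0417; -1.0417 14.1250]
P' = Q + AᵀP(A−BK) = [10.2361 0.4583; 0.4583 14.3750]
tr(P') = 24.6111

0.0556 -1.8333


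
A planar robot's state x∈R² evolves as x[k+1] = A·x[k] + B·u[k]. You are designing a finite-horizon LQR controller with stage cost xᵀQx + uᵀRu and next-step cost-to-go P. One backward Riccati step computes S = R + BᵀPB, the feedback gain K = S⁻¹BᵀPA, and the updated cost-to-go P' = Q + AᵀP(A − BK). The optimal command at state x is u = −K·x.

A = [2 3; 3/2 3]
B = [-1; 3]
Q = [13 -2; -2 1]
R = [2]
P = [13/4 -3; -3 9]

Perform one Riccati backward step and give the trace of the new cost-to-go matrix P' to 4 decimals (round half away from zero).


BᵀP = [-12.2500 30.0000]
S = R + BᵀPB = [2] + [102.2500] = [104.2500]
BᵀPA = [20.5000 53.2500]
K = S⁻¹·BᵀPA = [0.1966 0.5108]
A−BK = [2.1966 3.5108; 0.9101 1.4676]
AᵀP(A−BK) = [11.2188 18.0288; 18.0288 29.0504]
P' = Q + AᵀP(A−BK) = [24.2188 16.0288; 16.0288 30.0504]
tr(P') = 54.2692

54.2692


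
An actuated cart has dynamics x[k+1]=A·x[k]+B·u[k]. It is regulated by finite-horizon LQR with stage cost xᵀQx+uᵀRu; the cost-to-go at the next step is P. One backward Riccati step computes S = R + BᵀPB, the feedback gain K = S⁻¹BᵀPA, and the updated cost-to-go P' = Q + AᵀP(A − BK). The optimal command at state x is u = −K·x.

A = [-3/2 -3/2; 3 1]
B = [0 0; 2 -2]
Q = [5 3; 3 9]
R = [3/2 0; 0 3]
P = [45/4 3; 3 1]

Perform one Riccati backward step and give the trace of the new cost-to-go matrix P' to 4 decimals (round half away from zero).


BᵀP = [6.0000 2.0000; -6.0000 -2.0000]
S = R + BᵀPB = [3/2 0; 0 3] + [4.0000 -4.0000; -4.0000 4.0000] = [5.5000 -4.0000; -4.0000 7.0000]
BᵀPA = [-3.0000 -7.0000; 3.0000 7.0000]
K = S⁻¹·BᵀPA = [-0.4000 -0.9333; 0.2000 0.4667]
A−BK = [-1.5000 -1.5000; 4.2000 3.8000]
AᵀP(A−BK) = [5.5125 6.1125; 6.1125 7.5125]
P' = Q + AᵀP(A−BK) = [10.5125 9.1125; 9.1125 16.5125]
tr(P') = 27.0250

27.0250


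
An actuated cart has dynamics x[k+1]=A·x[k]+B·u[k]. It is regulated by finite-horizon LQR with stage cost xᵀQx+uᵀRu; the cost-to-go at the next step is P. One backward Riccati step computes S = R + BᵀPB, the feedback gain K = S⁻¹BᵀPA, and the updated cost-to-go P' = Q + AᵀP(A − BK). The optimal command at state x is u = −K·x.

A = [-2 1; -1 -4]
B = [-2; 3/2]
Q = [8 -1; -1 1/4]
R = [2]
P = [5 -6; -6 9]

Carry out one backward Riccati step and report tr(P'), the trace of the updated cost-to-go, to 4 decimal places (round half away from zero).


BᵀP = [-19.0000 25.5000]
S = R + BᵀPB = [2] + [76.2500] = [78.2500]
BᵀPA = [12.5000 -121.0000]
K = S⁻¹·BᵀPA = [0.1597 -1.5463]
A−BK = [-1.6805 -2.0927; -1.2396 -1.6805]
AᵀP(A−BK) = [3.0032 3.3291; 3.3291 9.8946]
P' = Q + AᵀP(A−BK) = [11.0032 2.3291; 2.3291 10.1446]
tr(P') = 21.1478

21.1478


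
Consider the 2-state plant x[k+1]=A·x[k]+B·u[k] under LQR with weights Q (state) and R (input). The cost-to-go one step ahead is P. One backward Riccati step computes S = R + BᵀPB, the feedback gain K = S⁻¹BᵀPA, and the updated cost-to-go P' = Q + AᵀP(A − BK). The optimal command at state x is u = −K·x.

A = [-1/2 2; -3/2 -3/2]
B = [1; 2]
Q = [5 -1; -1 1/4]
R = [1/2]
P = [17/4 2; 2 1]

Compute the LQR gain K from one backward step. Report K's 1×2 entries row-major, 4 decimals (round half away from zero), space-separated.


BᵀP = [8.2500 4.0000]
S = R + BᵀPB = [1/2] + [16.2500] = [16.7500]
BᵀPA = [-10.1250 10.5000]
K = S⁻¹·BᵀPA = [-0.6045 0.6269]
A−BK = [0.1045 1.3731; -0.2910 -2.7537]
AᵀP(A−BK) = [0.1922 -0.1530; -0.1530 0.6679]
P' = Q + AᵀP(A−BK) = [5.1922 -1.1530; -1.1530 0.9179]
tr(P') = 6.1101

-0.6045 0.6269


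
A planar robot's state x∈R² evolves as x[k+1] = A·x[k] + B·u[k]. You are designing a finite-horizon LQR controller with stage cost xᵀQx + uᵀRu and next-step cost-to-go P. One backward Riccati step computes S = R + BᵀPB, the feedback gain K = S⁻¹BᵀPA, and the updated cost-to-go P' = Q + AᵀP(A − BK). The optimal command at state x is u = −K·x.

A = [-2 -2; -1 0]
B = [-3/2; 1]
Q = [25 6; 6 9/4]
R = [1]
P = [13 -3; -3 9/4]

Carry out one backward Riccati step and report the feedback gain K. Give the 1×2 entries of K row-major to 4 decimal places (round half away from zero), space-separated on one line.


BᵀP = [-22.5000 6.7500]
S = R + BᵀPB = [1] + [40.5000] = [41.5000]
BᵀPA = [38.2500 45.0000]
K = S⁻¹·BᵀPA = [0.9217 1.0843]
A−BK = [-0.6175 -0.3735; -1.9217 -1.0843]
AᵀP(A−BK) = [6.9955 4.5241; 4.5241 3.2048]
P' = Q + AᵀP(A−BK) = [31.9955 10.5241; 10.5241 5.4548]
tr(P') = 37.4503

0.9217 1.0843


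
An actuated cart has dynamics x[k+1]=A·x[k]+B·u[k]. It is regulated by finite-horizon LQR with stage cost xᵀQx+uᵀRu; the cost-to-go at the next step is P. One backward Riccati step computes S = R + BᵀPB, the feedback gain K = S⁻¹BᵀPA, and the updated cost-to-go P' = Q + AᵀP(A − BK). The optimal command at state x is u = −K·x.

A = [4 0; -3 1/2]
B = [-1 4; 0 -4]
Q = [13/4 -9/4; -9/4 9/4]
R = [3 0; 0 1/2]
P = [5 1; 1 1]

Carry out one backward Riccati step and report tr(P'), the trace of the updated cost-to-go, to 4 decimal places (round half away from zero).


BᵀP = [-5.0000 -1.0000; 16.0000 0.0000]
S = R + BᵀPB = [3 0; 0 1/2] + [5.0000 -16.0000; -16.0000 64.0000] = [8.0000 -16.0000; -16.0000 64.5000]
BᵀPA = [-17.0000 -0.5000; 64.0000 0.0000]
K = S⁻¹·BᵀPA = [-0.2788 -0.1240; 0.9231 -0.0308]
A−BK = [0.0288 -0.0010; 0.6923 0.3769]
AᵀP(A−BK) = [1.1827 0.3606; 0.3606 0.1880]
P' = Q + AᵀP(A−BK) = [4.4327 -1.8894; -1.8894 2.4380]
tr(P') = 6.8707

6.8707


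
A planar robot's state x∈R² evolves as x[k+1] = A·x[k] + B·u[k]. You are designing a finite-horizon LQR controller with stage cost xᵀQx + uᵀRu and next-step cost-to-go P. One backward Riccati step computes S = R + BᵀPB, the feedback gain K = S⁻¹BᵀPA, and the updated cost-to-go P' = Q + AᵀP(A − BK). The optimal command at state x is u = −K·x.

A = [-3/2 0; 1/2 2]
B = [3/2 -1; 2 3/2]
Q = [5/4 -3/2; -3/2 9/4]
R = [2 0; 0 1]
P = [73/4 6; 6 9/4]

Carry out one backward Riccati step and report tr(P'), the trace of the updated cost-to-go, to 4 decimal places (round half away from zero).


BᵀP = [39.3750 13.5000; -9.2500 -2.6250]
S = R + BᵀPB = [2 0; 0 1] + [86.0625 -19.1250; -19.1250 5.3125] = [88.0625 -19.1250; -19.1250 6.3125]
BᵀPA = [-52.3125 27.0000; 12.5625 -5.2500]
K = S⁻¹·BᵀPA = [-0.4732 0.3683; 0.5565 0.2843]
A−BK = [-0.2337 -0.2682; 0.6116 0.8369]
AᵀP(A−BK) = [0.8807 -0.0525; -0.0525 0.5473]
P' = Q + AᵀP(A−BK) = [2.1307 -1.5525; -1.5525 2.7973]
tr(P') = 4.9280

4.9280


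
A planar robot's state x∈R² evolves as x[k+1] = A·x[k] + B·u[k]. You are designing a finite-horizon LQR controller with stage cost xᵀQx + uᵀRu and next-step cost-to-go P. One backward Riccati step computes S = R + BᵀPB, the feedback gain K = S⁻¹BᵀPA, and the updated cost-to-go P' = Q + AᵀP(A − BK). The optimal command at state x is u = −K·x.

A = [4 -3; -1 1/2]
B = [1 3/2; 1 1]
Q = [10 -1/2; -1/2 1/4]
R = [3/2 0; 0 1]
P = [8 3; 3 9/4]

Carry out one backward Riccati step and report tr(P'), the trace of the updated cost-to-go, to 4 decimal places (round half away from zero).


BᵀP = [11.0000 5.2500; 15.0000 6.7500]
S = R + BᵀPB = [3/2 0; 0 1] + [16.2500 21.7500; 21.7500 29.2500] = [17.7500 21.7500; 21.7500 30.2500]
BᵀPA = [38.7500 -30.3750; 53.2500 -41.6250]
K = S⁻¹·BᵀPA = [0.2192 -0.2114; 1.6027 -1.2241]
A−BK = [1.3767 -0.9525; -2.8219 1.9354]
AᵀP(A−BK) = [12.4110 -8.7534; -8.7534 6.1908]
P' = Q + AᵀP(A−BK) = [22.4110 -9.2534; -9.2534 6.4408]
tr(P') = 28.8518

28.8518


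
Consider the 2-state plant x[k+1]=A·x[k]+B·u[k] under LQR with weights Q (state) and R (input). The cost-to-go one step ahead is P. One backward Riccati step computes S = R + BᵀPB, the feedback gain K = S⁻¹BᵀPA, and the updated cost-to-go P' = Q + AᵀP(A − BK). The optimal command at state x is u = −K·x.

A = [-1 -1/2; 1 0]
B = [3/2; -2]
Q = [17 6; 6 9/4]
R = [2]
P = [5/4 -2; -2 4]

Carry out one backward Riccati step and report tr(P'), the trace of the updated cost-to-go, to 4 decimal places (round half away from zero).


BᵀP = [5.8750 -11.0000]
S = R + BᵀPB = [2] + [30.8125] = [32.8125]
BᵀPA = [-16.8750 -2.9375]
K = S⁻¹·BᵀPA = [-0.5143 -0.0895]
A−BK = [-0.2286 -0.3657; -0.0286 -0.1790]
AᵀP(A−BK) = [0.5714 0.1143; 0.1143 0.0495]
P' = Q + AᵀP(A−BK) = [17.5714 6.1143; 6.1143 2.2995]
tr(P') = 19.8710

19.8710


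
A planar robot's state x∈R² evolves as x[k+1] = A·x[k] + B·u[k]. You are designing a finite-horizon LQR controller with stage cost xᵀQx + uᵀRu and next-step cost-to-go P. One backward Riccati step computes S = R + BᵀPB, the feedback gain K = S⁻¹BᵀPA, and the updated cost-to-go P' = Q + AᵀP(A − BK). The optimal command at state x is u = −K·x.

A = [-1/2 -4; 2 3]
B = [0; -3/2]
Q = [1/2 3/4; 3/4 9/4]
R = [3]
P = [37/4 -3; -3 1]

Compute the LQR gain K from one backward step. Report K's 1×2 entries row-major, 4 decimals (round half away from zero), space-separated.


-1.0000 -4.2857

BᵀP = [4.5000 -1.5000]
S = R + BᵀPB = [3] + [2.2500] = [5.2500]
BᵀPA = [-5.2500 -22.5000]
K = S⁻¹·BᵀPA = [-1.0000 -4.2857]
A−BK = [-0.5000 -4.0000; 0.5000 -3.4286]
AᵀP(A−BK) = [7.0625 30.5000; 30.5000 132.5714]
P' = Q + AᵀP(A−BK) = [7.5625 31.2500; 31.2500 134.8214]
tr(P') = 142.3839


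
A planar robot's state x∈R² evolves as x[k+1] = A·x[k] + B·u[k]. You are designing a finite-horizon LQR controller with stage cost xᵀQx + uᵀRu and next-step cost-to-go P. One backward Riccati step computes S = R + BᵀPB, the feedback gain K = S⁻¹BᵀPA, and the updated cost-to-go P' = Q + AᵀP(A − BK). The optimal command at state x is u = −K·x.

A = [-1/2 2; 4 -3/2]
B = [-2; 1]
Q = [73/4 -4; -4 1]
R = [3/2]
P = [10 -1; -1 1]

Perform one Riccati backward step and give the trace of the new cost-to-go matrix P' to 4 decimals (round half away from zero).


32.6129

BᵀP = [-21.0000 3.0000]
S = R + BᵀPB = [3/2] + [45.0000] = [46.5000]
BᵀPA = [22.5000 -46.5000]
K = S⁻¹·BᵀPA = [0.4839 -1.0000]
A−BK = [0.4677 0.0000; 3.5161 -0.5000]
AᵀP(A−BK) = [11.6129 -2.2500; -2.2500 1.7500]
P' = Q + AᵀP(A−BK) = [29.8629 -6.2500; -6.2500 2.7500]
tr(P') = 32.6129


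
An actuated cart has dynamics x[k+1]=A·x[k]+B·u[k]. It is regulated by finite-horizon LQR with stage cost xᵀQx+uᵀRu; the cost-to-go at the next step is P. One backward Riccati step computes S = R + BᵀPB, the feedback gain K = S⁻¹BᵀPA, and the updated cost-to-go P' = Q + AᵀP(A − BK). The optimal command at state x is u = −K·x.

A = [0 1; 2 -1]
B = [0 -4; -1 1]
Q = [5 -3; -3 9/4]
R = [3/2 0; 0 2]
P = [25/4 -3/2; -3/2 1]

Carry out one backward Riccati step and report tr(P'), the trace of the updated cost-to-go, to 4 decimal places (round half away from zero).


9.2993

BᵀP = [1.5000 -1.0000; -26.5000 7.0000]
S = R + BᵀPB = [3/2 0; 0 2] + [1.0000 -7.0000; -7.0000 113.0000] = [2.5000 -7.0000; -7.0000 115.0000]
BᵀPA = [-2.0000 2.5000; 14.0000 -33.5000]
K = S⁻¹·BᵀPA = [-0.5535 0.2222; 0.0881 -0.2778]
A−BK = [0.3522 -0.1111; 1.3585 -0.5000]
AᵀP(A−BK) = [1.6604 -0.6667; -0.6667 0.3889]
P' = Q + AᵀP(A−BK) = [6.6604 -3.6667; -3.6667 2.6389]
tr(P') = 9.2993


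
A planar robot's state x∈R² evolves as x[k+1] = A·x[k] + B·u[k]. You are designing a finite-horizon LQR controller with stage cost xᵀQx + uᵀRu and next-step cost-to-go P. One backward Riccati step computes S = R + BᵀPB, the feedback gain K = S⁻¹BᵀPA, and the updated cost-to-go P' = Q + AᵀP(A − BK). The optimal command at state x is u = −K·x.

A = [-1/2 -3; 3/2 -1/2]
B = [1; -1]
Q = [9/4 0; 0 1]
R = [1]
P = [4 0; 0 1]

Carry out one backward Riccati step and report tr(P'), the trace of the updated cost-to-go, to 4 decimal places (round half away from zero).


BᵀP = [4.0000 -1.0000]
S = R + BᵀPB = [1] + [5.0000] = [6.0000]
BᵀPA = [-3.5000 -11.5000]
K = S⁻¹·BᵀPA = [-0.5833 -1.9167]
A−BK = [0.0833 -1.0833; 0.9167 -2.4167]
AᵀP(A−BK) = [1.2083 -1.4583; -1.4583 14.2083]
P' = Q + AᵀP(A−BK) = [3.4583 -1.4583; -1.4583 15.2083]
tr(P') = 18.6667

18.6667


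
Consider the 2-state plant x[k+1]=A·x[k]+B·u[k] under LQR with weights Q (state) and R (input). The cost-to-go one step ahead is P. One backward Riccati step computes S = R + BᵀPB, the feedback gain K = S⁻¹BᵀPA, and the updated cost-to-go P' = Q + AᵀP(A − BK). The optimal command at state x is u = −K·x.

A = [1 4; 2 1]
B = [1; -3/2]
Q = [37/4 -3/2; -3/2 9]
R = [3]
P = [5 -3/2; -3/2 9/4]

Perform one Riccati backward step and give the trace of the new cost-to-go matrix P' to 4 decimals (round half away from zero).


BᵀP = [7.2500 -4.8750]
S = R + BᵀPB = [3] + [14.5625] = [17.5625]
BᵀPA = [-2.5000 24.1250]
K = S⁻¹·BᵀPA = [-0.1423 1.3737]
A−BK = [1.1423 2.6263; 1.7865 3.0605]
AᵀP(A−BK) = [7.6441 14.4342; 14.4342 37.1103]
P' = Q + AᵀP(A−BK) = [16.8941 12.9342; 12.9342 46.1103]
tr(P') = 63.0044

63.0044


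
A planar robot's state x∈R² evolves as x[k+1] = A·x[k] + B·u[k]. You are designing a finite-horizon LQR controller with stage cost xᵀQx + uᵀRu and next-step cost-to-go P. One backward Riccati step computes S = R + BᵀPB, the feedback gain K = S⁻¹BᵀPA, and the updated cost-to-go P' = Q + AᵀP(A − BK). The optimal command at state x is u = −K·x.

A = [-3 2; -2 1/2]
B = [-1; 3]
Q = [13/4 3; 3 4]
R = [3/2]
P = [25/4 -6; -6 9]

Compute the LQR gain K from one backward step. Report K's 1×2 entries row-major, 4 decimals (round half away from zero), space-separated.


BᵀP = [-24.2500 33.0000]
S = R + BᵀPB = [3/2] + [123.2500] = [124.7500]
BᵀPA = [6.7500 -32.0000]
K = S⁻¹·BᵀPA = [0.0541 -0.2565]
A−BK = [-2.9459 1.7435; -2.1623 1.2695]
AᵀP(A−BK) = [19.8848 -11.7685; -11.7685 7.0416]
P' = Q + AᵀP(A−BK) = [23.1348 -8.7685; -8.7685 11.0416]
tr(P') = 34.1764

0.0541 -0.2565


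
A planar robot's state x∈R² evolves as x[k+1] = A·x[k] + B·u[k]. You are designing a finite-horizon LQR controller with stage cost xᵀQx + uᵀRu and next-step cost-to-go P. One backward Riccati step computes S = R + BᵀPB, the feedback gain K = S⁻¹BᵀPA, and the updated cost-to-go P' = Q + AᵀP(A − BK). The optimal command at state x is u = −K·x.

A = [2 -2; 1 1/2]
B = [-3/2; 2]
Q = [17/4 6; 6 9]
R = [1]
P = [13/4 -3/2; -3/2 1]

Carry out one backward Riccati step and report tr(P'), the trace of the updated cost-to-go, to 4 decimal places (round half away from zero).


16.3028

BᵀP = [-7.8750 4.2500]
S = R + BᵀPB = [1] + [20.3125] = [21.3125]
BᵀPA = [-11.5000 17.8750]
K = S⁻¹·BᵀPA = [-0.5396 0.8387]
A−BK = [1.1906 -0.7419; 2.0792 -1.1774]
AᵀP(A−BK) = [1.7947 -1.3548; -1.3548 1.2581]
P' = Q + AᵀP(A−BK) = [6.0447 4.6452; 4.6452 10.2581]
tr(P') = 16.3028


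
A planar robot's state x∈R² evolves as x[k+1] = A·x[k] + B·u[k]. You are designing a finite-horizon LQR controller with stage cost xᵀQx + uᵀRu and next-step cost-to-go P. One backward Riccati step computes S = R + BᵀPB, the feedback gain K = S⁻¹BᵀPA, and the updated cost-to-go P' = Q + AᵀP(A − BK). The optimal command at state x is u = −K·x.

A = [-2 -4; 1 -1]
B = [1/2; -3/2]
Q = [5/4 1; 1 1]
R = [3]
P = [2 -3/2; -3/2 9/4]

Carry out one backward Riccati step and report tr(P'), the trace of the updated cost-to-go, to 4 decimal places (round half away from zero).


BᵀP = [3.2500 -4.1250]
S = R + BᵀPB = [3] + [7.8125] = [10.8125]
BᵀPA = [-10.6250 -8.8750]
K = S⁻¹·BᵀPA = [-0.9827 -0.8208]
A−BK = [-1.5087 -3.5896; -0.4740 -2.2312]
AᵀP(A−BK) = [5.8092 8.0289; 8.0289 14.9653]
P' = Q + AᵀP(A−BK) = [7.0592 9.0289; 9.0289 15.9653]
tr(P') = 23.0246

23.0246


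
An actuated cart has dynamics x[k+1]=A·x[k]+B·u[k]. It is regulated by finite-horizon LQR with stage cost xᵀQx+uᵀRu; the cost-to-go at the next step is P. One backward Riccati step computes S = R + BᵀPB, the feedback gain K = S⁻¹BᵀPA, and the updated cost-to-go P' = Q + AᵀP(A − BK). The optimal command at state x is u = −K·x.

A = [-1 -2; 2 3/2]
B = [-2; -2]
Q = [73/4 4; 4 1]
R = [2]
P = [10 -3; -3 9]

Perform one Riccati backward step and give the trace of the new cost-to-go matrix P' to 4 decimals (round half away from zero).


BᵀP = [-14.0000 -12.0000]
S = R + BᵀPB = [2] + [52.0000] = [54.0000]
BᵀPA = [-10.0000 10.0000]
K = S⁻¹·BᵀPA = [-0.1852 0.1852]
A−BK = [-1.3704 -1.6296; 1.6296 1.8704]
AᵀP(A−BK) = [56.1481 65.3519; 65.3519 76.3981]
P' = Q + AᵀP(A−BK) = [74.3981 69.3519; 69.3519 77.3981]
tr(P') = 151.7963

151.7963


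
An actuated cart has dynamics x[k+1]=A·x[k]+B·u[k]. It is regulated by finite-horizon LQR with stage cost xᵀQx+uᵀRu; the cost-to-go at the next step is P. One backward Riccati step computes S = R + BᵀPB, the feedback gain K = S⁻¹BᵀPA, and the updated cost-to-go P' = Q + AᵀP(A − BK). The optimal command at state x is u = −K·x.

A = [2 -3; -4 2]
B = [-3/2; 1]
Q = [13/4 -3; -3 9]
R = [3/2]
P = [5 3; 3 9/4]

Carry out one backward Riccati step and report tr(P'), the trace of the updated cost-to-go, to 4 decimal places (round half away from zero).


24.7500

BᵀP = [-4.5000 -2.2500]
S = R + BᵀPB = [3/2] + [4.5000] = [6.0000]
BᵀPA = [0.0000 9.0000]
K = S⁻¹·BᵀPA = [0.0000 1.5000]
A−BK = [2.0000 -0.7500; -4.0000 0.5000]
AᵀP(A−BK) = [8.0000 0.0000; 0.0000 4.5000]
P' = Q + AᵀP(A−BK) = [11.2500 -3.0000; -3.0000 13.5000]
tr(P') = 24.7500


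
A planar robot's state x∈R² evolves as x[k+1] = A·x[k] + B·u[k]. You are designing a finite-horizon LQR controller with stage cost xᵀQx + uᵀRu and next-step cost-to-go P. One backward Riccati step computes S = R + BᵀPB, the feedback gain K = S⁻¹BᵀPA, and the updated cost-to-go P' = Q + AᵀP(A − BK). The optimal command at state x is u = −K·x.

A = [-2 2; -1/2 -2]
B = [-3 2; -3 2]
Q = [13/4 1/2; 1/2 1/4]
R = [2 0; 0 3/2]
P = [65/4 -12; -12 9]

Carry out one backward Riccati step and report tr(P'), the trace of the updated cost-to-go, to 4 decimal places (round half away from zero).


BᵀP = [-12.7500 9.0000; 8.5000 -6.0000]
S = R + BᵀPB = [2 0; 0 3/2] + [11.2500 -7.5000; -7.5000 5.0000] = [13.2500 -7.5000; -7.5000 6.5000]
BᵀPA = [21.0000 -43.5000; -14.0000 29.0000]
K = S⁻¹·BᵀPA = [1.0544 -2.1841; -0.9372 1.9414]
A−BK = [3.0377 -8.4351; 4.5377 -12.4351]
AᵀP(A−BK) = [7.9864 -18.9540; -18.9540 45.6904]
P' = Q + AᵀP(A−BK) = [11.2364 -18.4540; -18.4540 45.9404]
tr(P') = 57.1768

57.1768


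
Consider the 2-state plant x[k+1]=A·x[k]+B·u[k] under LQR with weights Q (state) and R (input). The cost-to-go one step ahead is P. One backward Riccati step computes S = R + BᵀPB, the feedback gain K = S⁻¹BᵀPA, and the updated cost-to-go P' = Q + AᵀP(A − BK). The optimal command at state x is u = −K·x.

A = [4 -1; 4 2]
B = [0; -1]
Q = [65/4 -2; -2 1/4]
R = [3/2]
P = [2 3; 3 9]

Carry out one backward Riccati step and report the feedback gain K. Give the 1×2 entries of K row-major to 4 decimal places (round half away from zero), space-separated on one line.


BᵀP = [-3.0000 -9.0000]
S = R + BᵀPB = [3/2] + [9.0000] = [10.5000]
BᵀPA = [-48.0000 -15.0000]
K = S⁻¹·BᵀPA = [-4.5714 -1.4286]
A−BK = [4.0000 -1.0000; -0.5714 0.5714]
AᵀP(A−BK) = [52.5714 7.4286; 7.4286 4.5714]
P' = Q + AᵀP(A−BK) = [68.8214 5.4286; 5.4286 4.8214]
tr(P') = 73.6429

-4.5714 -1.4286


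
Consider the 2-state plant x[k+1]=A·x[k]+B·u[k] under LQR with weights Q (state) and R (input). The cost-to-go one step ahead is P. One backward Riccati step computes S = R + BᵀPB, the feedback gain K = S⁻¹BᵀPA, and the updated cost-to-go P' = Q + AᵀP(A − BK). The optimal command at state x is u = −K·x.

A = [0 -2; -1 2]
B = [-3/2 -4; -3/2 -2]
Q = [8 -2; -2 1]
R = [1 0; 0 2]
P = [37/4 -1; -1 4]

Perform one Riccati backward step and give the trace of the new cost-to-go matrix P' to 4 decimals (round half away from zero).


25.4765

BᵀP = [-12.3750 -4.5000; -35.0000 -4.0000]
S = R + BᵀPB = [1 0; 0 2] + [25.3125 58.5000; 58.5000 148.0000] = [26.3125 58.5000; 58.5000 150.0000]
BᵀPA = [4.5000 15.7500; 4.0000 62.0000]
K = S⁻¹·BᵀPA = [0.8406 -2.4103; -0.3012 1.3533]
A−BK = [0.0562 -0.2020; -0.3414 1.0913]
AᵀP(A−BK) = [1.4220 -4.5671; -4.5671 15.0546]
P' = Q + AᵀP(A−BK) = [9.4220 -6.5671; -6.5671 16.0546]
tr(P') = 25.4765


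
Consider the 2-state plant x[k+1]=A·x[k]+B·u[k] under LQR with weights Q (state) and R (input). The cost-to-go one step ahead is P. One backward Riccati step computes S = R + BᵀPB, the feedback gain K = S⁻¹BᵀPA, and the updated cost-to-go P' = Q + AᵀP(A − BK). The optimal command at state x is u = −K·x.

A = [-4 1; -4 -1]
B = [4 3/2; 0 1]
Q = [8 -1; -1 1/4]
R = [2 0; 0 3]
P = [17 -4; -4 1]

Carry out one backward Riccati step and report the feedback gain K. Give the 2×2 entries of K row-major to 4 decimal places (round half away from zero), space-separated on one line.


BᵀP = [68.0000 -16.0000; 21.5000 -5.0000]
S = R + BᵀPB = [2 0; 0 3] + [272.0000 86.0000; 86.0000 27.2500] = [274.0000 86.0000; 86.0000 30.2500]
BᵀPA = [-208.0000 84.0000; -66.0000 26.5000]
K = S⁻¹·BᵀPA = [-0.6902 0.2936; -0.2196 0.0415]
A−BK = [-0.9098 -0.2364; -3.7804 -1.0415]
AᵀP(A−BK) = [1.9451 -0.2039; -0.2039 0.2426]
P' = Q + AᵀP(A−BK) = [9.9451 -1.2039; -1.2039 0.4926]
tr(P') = 10.4377

-0.6902 0.2936 -0.2196 0.0415


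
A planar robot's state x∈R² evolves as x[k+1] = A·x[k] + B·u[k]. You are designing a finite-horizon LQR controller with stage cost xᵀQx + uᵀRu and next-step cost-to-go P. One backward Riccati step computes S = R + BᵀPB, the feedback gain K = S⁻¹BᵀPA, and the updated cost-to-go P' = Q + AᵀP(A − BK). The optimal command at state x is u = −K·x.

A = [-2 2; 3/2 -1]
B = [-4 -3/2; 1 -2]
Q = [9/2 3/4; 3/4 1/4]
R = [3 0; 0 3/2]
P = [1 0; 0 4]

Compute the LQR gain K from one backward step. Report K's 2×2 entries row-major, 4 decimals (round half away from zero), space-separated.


0.5741 -0.5042 -0.3976 0.2021

BᵀP = [-4.0000 4.0000; -1.5000 -8.0000]
S = R + BᵀPB = [3 0; 0 3/2] + [20.0000 -2.0000; -2.0000 18.2500] = [23.0000 -2.0000; -2.0000 19.7500]
BᵀPA = [14.0000 -12.0000; -9.0000 5.0000]
K = S⁻¹·BᵀPA = [0.5741 -0.5042; -0.3976 0.2021]
A−BK = [-0.2998 0.2865; 0.1308 -0.0916]
AᵀP(A−BK) = [1.3842 -1.1227; -1.1227 0.9395]
P' = Q + AᵀP(A−BK) = [5.8842 -0.3727; -0.3727 1.1895]
tr(P') = 7.0737


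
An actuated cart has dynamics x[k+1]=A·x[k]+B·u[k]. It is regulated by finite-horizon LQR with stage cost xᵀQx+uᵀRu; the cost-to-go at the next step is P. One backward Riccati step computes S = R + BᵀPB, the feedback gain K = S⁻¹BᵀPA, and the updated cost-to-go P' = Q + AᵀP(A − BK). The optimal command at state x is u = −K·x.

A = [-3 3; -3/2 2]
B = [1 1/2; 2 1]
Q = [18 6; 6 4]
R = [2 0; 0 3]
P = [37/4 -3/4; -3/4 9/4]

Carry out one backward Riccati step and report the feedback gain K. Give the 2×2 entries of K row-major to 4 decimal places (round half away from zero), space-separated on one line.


BᵀP = [7.7500 3.7500; 3.8750 1.8750]
S = R + BᵀPB = [2 0; 0 3] + [15.2500 7.6250; 7.6250 3.8125] = [17.2500 7.6250; 7.6250 6.8125]
BᵀPA = [-28.8750 30.7500; -14.4375 15.3750]
K = S⁻¹·BᵀPA = [-1.4589 1.5537; -0.4863 0.5179]
A−BK = [-1.2979 1.1874; 1.9042 -1.6253]
AᵀP(A−BK) = [32.4142 -29.7853; -29.7853 27.5116]
P' = Q + AᵀP(A−BK) = [50.4142 -23.7853; -23.7853 31.5116]
tr(P') = 81.9258

-1.4589 1.5537 -0.4863 0.5179


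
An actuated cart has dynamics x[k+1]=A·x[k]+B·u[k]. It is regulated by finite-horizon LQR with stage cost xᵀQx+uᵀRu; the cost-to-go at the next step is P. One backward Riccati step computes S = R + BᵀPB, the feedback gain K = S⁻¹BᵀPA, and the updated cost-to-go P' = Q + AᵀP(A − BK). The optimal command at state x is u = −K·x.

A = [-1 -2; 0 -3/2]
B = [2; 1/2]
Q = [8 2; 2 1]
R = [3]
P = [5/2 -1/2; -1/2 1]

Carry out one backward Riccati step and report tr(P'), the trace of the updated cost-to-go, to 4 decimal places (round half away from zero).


12.6582

BᵀP = [4.7500 -0.5000]
S = R + BᵀPB = [3] + [9.2500] = [12.2500]
BᵀPA = [-4.7500 -8.7500]
K = S⁻¹·BᵀPA = [-0.3878 -0.7143]
A−BK = [-0.2245 -0.5714; 0.1939 -1.1429]
AᵀP(A−BK) = [0.6582 0.8571; 0.8571 3.0000]
P' = Q + AᵀP(A−BK) = [8.6582 2.8571; 2.8571 4.0000]
tr(P') = 12.6582


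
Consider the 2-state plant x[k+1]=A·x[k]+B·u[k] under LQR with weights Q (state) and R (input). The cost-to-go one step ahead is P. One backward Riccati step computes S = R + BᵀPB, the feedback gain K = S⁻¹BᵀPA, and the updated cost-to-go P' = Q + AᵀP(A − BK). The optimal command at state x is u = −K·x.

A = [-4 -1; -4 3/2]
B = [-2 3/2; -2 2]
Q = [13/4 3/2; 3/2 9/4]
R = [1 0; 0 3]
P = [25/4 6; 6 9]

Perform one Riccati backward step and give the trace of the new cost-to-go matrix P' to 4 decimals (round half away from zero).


BᵀP = [-24.5000 -30.0000; 21.3750 27.0000]
S = R + BᵀPB = [1 0; 0 3] + [109.0000 -96.7500; -96.7500 86.0625] = [110.0000 -96.7500; -96.7500 89.0625]
BᵀPA = [218.0000 -20.5000; -193.5000 19.1250]
K = S⁻¹·BᵀPA = [1.5917 0.0563; -0.4435 0.2759]
A−BK = [-0.1513 -1.3012; 0.0705 1.0608]
AᵀP(A−BK) = [3.1835 0.1126; 0.1126 4.3776]
P' = Q + AᵀP(A−BK) = [6.4335 1.6126; 1.6126 6.6276]
tr(P') = 13.0611

13.0611


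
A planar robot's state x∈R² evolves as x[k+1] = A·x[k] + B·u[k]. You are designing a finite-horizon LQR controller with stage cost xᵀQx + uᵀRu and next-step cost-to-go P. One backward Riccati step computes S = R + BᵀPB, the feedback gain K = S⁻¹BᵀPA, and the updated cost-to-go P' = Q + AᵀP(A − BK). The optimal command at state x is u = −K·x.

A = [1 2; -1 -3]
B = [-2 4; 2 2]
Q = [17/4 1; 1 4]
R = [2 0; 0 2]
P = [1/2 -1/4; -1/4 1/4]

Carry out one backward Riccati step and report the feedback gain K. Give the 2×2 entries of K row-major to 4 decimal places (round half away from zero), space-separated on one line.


-0.2879 -0.7273 0.1212 0.2273

BᵀP = [-1.5000 1.0000; 1.5000 -0.5000]
S = R + BᵀPB = [2 0; 0 2] + [5.0000 -4.0000; -4.0000 5.0000] = [7.0000 -4.0000; -4.0000 7.0000]
BᵀPA = [-2.5000 -6.0000; 2.0000 4.5000]
K = S⁻¹·BᵀPA = [-0.2879 -0.7273; 0.1212 0.2273]
A−BK = [-0.0606 -0.3636; -0.6667 -2.0000]
AᵀP(A−BK) = [0.2879 0.7273; 0.7273 1.8636]
P' = Q + AᵀP(A−BK) = [4.5379 1.7273; 1.7273 5.8636]
tr(P') = 10.4015


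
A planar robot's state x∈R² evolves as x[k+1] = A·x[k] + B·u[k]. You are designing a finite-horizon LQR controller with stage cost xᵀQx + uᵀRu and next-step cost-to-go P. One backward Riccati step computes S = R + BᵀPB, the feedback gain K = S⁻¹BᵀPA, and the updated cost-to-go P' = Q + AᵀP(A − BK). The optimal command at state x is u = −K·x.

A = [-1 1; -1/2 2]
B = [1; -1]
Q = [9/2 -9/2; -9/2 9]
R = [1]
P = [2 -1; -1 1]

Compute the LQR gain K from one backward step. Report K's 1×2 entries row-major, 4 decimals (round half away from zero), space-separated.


-0.3333 -0.1667

BᵀP = [3.0000 -2.0000]
S = R + BᵀPB = [1] + [5.0000] = [6.0000]
BᵀPA = [-2.0000 -1.0000]
K = S⁻¹·BᵀPA = [-0.3333 -0.1667]
A−BK = [-0.6667 1.1667; -0.8333 1.8333]
AᵀP(A−BK) = [0.5833 -0.8333; -0.8333 1.8333]
P' = Q + AᵀP(A−BK) = [5.0833 -5.3333; -5.3333 10.8333]
tr(P') = 15.9167


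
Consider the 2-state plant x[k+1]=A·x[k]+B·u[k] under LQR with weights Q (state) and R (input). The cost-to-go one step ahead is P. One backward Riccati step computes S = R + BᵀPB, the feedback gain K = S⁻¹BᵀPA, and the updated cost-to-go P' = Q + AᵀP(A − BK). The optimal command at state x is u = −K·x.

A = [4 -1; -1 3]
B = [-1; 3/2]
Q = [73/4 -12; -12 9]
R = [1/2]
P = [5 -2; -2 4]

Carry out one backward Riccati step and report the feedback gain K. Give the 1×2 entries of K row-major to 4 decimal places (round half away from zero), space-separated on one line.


-1.9512 1.5610

BᵀP = [-8.0000 8.0000]
S = R + BᵀPB = [1/2] + [20.0000] = [20.5000]
BᵀPA = [-40.0000 32.0000]
K = S⁻¹·BᵀPA = [-1.9512 1.5610]
A−BK = [2.0488 0.5610; 1.9268 0.6585]
AᵀP(A−BK) = [21.9512 4.4390; 4.4390 3.0488]
P' = Q + AᵀP(A−BK) = [40.2012 -7.5610; -7.5610 12.0488]
tr(P') = 52.2500


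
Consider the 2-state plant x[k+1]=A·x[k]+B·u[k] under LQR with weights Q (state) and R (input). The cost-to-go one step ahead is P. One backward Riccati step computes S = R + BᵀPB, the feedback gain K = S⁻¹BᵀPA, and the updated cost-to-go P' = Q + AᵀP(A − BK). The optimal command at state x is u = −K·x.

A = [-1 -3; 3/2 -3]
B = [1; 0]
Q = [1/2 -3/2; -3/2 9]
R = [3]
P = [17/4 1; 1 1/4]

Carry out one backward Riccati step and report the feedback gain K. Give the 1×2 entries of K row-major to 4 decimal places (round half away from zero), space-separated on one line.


BᵀP = [4.2500 1.0000]
S = R + BᵀPB = [3] + [4.2500] = [7.2500]
BᵀPA = [-2.7500 -15.7500]
K = S⁻¹·BᵀPA = [-0.3793 -2.1724]
A−BK = [-0.6207 -0.8276; 1.5000 -3.0000]
AᵀP(A−BK) = [0.7694 4.1509; 4.1509 24.2845]
P' = Q + AᵀP(A−BK) = [1.2694 2.6509; 2.6509 33.2845]
tr(P') = 34.5539

-0.3793 -2.1724


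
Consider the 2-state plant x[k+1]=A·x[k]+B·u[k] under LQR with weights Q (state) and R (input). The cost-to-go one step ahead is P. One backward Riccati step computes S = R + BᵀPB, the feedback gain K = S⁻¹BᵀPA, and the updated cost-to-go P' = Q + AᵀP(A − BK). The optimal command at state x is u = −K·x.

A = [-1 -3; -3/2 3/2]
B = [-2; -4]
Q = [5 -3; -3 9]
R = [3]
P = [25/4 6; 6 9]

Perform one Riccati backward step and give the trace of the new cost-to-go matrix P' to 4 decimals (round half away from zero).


31.8265

BᵀP = [-36.5000 -48.0000]
S = R + BᵀPB = [3] + [265.0000] = [268.0000]
BᵀPA = [108.5000 37.5000]
K = S⁻¹·BᵀPA = [0.4049 0.1399]
A−BK = [-0.1903 -2.7201; 0.1194 2.0597]
AᵀP(A−BK) = [0.5737 1.3181; 1.3181 17.2528]
P' = Q + AᵀP(A−BK) = [5.5737 -1.6819; -1.6819 26.2528]
tr(P') = 31.8265


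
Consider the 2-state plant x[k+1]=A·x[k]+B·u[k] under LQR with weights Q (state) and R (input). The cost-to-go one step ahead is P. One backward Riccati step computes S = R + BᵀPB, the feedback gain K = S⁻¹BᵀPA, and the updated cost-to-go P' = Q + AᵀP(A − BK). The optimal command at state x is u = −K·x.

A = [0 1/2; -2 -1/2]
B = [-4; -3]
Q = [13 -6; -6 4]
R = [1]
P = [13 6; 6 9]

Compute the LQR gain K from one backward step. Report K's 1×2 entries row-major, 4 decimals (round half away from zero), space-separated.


0.2350 -0.0219

BᵀP = [-70.0000 -51.0000]
S = R + BᵀPB = [1] + [433.0000] = [434.0000]
BᵀPA = [102.0000 -9.5000]
K = S⁻¹·BᵀPA = [0.2350 -0.0219]
A−BK = [0.9401 0.4124; -1.2949 -0.5657]
AᵀP(A−BK) = [12.0276 5.2327; 5.2327 2.2921]
P' = Q + AᵀP(A−BK) = [25.0276 -0.7673; -0.7673 6.2921]
tr(P') = 31.3197


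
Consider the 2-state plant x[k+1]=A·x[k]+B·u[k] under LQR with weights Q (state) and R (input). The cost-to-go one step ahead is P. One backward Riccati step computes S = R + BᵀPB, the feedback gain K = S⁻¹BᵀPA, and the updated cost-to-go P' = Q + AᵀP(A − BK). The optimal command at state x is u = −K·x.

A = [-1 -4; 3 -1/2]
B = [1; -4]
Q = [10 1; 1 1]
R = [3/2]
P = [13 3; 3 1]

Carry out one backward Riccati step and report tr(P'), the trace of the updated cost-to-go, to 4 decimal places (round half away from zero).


230.9038

BᵀP = [1.0000 -1.0000]
S = R + BᵀPB = [3/2] + [5.0000] = [6.5000]
BᵀPA = [-4.0000 -3.5000]
K = S⁻¹·BᵀPA = [-0.6154 -0.5385]
A−BK = [-0.3846 -3.4615; 0.5385 -2.6538]
AᵀP(A−BK) = [1.5385 13.8462; 13.8462 218.3654]
P' = Q + AᵀP(A−BK) = [11.5385 14.8462; 14.8462 219.3654]
tr(P') = 230.9038
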